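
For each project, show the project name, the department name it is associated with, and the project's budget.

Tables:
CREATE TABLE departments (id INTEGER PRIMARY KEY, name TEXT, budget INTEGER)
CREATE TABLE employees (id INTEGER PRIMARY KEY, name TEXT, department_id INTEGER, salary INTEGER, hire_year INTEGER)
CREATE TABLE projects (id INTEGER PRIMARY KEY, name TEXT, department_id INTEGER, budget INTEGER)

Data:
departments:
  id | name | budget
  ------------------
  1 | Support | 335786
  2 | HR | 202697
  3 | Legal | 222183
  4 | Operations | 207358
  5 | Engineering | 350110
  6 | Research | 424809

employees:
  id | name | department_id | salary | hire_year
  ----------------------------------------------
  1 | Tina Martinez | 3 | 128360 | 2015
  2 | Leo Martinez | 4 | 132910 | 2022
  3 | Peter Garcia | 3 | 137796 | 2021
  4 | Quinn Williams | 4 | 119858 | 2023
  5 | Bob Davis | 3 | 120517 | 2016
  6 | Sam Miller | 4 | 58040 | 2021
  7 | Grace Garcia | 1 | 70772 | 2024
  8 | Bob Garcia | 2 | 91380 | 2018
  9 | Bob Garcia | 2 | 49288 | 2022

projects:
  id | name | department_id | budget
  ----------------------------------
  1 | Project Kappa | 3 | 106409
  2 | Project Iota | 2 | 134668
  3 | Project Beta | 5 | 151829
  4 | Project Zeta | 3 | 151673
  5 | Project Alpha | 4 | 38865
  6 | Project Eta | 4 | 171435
SELECT c.name, p.name AS department, c.budget FROM projects c JOIN departments p ON c.department_id = p.id

Execution result:
name | department | budget
Project Kappa | Legal | 106409
Project Iota | HR | 134668
Project Beta | Engineering | 151829
Project Zeta | Legal | 151673
Project Alpha | Operations | 38865
Project Eta | Operations | 171435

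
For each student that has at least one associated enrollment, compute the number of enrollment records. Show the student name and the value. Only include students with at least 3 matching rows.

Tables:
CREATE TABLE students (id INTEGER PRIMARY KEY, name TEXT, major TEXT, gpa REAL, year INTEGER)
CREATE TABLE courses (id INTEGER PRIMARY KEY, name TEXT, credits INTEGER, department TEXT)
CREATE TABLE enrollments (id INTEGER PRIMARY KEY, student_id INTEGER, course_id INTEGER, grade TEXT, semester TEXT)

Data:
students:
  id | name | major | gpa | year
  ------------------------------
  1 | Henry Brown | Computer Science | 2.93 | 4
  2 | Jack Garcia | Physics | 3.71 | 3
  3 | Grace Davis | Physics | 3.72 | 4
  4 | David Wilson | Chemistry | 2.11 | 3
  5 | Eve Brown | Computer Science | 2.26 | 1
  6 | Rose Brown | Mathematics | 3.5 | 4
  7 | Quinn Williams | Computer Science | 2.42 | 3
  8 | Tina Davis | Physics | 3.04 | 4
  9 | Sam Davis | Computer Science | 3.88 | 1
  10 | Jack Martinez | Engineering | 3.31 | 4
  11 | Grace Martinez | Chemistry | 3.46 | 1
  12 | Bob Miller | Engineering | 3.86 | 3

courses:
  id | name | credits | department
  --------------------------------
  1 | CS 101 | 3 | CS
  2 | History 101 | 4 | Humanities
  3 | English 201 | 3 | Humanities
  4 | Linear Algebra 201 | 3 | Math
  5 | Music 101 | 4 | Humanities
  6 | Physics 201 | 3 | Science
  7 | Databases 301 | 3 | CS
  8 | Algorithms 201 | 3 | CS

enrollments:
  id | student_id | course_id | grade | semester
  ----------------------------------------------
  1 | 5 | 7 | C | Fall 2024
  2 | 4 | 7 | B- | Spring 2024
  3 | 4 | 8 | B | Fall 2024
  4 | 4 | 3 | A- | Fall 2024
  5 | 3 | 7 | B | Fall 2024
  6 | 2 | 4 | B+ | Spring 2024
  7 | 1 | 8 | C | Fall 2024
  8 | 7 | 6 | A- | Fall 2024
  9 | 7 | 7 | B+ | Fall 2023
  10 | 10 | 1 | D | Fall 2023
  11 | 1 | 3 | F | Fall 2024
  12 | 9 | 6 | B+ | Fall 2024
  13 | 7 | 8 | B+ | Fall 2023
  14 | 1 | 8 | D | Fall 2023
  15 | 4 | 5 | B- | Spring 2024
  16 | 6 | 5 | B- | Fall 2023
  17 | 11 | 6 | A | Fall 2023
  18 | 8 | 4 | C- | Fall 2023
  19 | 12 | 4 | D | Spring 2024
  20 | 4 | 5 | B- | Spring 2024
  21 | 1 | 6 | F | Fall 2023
SELECT p.name, COUNT(*) AS n FROM enrollments c JOIN students p ON c.student_id = p.id GROUP BY p.id, p.name HAVING COUNT(*) >= 3

Execution result:
name | n
Henry Brown | 4
David Wilson | 5
Quinn Williams | 3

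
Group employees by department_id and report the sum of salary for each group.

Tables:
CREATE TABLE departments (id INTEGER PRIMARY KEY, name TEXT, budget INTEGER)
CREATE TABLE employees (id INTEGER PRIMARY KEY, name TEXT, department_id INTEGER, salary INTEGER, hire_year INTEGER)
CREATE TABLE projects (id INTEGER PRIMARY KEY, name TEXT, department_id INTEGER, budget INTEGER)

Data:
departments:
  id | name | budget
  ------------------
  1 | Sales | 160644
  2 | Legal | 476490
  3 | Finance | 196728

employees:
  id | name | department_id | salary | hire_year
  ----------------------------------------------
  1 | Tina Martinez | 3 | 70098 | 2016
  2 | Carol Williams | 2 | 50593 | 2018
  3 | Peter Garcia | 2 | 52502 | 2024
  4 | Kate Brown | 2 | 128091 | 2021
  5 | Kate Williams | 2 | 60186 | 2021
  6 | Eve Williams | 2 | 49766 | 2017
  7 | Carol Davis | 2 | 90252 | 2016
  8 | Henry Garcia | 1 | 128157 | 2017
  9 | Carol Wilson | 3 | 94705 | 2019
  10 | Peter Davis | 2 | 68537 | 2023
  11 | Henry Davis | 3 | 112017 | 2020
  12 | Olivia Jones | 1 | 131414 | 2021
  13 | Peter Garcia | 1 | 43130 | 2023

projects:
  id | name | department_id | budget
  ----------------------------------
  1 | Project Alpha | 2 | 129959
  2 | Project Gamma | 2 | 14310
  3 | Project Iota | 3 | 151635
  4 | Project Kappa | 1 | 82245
SELECT department_id, SUM(salary) AS sum_salary FROM employees GROUP BY department_id

Execution result:
department_id | sum_salary
1 | 302701
2 | 499927
3 | 276820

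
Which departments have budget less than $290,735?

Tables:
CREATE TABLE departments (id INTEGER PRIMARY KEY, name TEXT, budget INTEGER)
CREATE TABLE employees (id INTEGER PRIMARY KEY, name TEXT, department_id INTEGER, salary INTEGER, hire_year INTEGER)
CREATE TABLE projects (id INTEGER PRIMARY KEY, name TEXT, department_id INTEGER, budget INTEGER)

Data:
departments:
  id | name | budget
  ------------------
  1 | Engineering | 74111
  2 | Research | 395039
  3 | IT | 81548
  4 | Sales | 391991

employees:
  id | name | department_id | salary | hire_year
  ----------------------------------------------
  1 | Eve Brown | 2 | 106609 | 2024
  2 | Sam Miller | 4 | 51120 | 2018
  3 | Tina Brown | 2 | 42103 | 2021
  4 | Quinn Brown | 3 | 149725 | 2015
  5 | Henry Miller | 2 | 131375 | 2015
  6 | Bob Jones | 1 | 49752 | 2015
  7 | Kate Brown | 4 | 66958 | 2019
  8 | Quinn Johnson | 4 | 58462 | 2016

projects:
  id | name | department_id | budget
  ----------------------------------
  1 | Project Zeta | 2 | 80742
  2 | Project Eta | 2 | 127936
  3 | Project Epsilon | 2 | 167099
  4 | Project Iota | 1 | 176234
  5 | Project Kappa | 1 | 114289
SELECT name, budget FROM departments WHERE budget < 290735

Execution result:
name | budget
Engineering | 74111
IT | 81548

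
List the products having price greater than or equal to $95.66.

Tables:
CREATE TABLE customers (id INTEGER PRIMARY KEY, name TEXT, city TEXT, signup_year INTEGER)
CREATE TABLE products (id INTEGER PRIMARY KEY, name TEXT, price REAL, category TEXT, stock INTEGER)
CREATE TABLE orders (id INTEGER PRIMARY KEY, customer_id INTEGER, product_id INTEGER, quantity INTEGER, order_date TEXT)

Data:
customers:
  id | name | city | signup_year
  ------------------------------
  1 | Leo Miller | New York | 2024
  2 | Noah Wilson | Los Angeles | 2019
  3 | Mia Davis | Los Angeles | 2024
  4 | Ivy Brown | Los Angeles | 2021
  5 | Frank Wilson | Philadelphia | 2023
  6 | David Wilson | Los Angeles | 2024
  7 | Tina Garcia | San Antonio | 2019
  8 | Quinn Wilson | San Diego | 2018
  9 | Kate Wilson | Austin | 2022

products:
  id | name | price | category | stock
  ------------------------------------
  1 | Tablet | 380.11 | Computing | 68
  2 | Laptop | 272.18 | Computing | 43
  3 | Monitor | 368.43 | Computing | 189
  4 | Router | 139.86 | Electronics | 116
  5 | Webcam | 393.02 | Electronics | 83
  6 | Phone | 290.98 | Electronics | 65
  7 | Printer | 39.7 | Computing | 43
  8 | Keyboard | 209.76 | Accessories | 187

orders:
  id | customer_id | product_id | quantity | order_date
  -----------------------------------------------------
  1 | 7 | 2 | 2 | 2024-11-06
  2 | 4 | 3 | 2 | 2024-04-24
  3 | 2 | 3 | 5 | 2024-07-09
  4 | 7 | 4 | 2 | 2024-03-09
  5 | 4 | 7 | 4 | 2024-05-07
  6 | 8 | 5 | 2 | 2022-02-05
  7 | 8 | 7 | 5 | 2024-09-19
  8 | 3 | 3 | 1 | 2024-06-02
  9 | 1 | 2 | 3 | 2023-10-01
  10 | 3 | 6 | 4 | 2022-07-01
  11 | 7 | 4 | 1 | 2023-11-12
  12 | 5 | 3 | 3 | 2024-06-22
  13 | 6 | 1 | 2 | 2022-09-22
SELECT name, price FROM products WHERE price >= 95.66

Execution result:
name | price
Tablet | 380.11
Laptop | 272.18
Monitor | 368.43
Router | 139.86
Webcam | 393.02
Phone | 290.98
Keyboard | 209.76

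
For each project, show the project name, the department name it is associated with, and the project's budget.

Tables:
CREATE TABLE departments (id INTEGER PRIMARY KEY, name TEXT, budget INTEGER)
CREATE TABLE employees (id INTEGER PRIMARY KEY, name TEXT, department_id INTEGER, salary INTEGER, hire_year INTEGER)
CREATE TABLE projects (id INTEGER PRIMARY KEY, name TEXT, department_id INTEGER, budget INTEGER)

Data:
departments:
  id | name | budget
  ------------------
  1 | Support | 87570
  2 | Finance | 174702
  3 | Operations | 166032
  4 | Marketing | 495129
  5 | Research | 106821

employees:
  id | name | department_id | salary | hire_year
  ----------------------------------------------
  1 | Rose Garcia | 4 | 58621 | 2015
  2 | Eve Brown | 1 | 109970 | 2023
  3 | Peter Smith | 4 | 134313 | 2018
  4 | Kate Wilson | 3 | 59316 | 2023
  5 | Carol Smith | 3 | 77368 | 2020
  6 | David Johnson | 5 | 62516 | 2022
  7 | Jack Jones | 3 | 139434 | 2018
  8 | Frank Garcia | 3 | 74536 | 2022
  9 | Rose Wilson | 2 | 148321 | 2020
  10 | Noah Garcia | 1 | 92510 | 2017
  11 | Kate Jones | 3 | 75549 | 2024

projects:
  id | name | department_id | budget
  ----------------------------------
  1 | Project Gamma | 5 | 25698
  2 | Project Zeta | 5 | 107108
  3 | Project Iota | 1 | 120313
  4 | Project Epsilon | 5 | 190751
SELECT c.name, p.name AS department, c.budget FROM projects c JOIN departments p ON c.department_id = p.id

Execution result:
name | department | budget
Project Gamma | Research | 25698
Project Zeta | Research | 107108
Project Iota | Support | 120313
Project Epsilon | Research | 190751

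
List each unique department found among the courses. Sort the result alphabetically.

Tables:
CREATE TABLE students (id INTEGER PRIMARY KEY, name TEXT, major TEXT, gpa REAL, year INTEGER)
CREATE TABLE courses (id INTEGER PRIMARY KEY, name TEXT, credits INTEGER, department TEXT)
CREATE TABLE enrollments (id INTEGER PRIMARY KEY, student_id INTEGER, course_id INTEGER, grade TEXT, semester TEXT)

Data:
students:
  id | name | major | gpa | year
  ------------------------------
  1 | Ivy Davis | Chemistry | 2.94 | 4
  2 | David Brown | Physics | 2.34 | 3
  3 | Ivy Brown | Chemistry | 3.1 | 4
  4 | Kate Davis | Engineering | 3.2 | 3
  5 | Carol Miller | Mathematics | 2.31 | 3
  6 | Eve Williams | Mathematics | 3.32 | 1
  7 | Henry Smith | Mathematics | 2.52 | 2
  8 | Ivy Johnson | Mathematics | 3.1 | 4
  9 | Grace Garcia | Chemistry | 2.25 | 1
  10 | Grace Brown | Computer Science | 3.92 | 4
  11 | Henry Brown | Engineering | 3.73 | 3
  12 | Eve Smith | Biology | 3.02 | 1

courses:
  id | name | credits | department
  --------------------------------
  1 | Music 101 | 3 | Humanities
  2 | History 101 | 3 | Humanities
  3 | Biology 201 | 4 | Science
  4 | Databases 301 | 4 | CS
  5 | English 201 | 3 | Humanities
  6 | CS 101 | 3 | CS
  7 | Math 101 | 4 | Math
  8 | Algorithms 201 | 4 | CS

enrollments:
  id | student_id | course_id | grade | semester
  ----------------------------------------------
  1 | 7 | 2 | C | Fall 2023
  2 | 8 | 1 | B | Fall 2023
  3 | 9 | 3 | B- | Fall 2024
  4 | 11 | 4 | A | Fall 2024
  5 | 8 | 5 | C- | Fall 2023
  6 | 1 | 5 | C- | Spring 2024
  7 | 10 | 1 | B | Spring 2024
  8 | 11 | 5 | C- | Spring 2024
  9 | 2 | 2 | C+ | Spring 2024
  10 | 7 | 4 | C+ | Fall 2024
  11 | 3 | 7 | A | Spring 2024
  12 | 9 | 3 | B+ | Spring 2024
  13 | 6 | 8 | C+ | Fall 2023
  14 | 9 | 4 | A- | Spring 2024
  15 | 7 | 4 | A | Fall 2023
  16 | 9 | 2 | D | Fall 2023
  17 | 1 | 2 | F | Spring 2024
SELECT DISTINCT department FROM courses ORDER BY department

Execution result:
department
CS
Humanities
Math
Science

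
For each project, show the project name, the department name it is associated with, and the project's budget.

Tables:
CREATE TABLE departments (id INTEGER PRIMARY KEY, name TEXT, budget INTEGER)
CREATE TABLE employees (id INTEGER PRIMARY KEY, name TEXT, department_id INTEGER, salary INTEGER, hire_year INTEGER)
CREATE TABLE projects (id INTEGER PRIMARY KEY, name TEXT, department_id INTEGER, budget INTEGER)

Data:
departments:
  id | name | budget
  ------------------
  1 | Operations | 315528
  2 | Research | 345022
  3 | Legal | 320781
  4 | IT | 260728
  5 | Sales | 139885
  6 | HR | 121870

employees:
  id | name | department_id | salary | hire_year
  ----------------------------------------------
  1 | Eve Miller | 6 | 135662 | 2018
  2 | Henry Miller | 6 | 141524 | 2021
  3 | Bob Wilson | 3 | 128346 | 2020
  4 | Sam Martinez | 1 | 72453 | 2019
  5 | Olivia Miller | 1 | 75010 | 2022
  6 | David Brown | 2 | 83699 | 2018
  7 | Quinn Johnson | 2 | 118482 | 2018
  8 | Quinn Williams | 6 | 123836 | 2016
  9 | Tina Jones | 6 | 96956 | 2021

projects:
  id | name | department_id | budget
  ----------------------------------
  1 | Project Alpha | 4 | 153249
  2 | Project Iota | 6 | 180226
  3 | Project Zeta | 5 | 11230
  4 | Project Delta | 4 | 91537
SELECT c.name, p.name AS department, c.budget FROM projects c JOIN departments p ON c.department_id = p.id

Execution result:
name | department | budget
Project Alpha | IT | 153249
Project Iota | HR | 180226
Project Zeta | Sales | 11230
Project Delta | IT | 91537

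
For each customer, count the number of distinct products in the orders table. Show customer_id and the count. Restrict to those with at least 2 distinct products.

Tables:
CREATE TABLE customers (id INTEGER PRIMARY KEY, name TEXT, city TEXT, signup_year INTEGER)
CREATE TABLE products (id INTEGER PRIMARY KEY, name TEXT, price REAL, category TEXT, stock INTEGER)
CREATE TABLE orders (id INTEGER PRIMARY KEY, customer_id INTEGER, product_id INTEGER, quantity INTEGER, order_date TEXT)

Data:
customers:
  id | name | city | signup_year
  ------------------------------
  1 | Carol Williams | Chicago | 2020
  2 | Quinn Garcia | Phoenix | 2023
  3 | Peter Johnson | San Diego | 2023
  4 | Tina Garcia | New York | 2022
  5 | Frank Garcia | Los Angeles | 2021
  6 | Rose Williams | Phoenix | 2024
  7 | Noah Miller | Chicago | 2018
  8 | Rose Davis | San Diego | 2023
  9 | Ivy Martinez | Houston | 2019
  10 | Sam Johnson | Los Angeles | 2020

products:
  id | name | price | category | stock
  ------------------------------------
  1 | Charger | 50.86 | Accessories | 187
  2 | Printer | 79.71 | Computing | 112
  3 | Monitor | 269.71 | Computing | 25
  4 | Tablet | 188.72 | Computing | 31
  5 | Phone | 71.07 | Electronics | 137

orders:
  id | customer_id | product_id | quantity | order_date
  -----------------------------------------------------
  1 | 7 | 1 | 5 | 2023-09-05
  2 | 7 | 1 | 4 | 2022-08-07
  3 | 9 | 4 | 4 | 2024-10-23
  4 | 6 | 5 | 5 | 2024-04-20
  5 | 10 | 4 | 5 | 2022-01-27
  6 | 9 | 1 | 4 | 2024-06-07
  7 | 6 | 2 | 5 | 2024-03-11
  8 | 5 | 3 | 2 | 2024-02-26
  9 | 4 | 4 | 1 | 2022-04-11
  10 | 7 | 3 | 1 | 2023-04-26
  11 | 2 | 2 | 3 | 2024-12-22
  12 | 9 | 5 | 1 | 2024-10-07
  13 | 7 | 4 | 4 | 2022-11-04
SELECT customer_id, COUNT(DISTINCT product_id) AS distinct_product_count FROM orders GROUP BY customer_id HAVING COUNT(DISTINCT product_id) >= 2

Execution result:
customer_id | distinct_product_count
6 | 2
7 | 3
9 | 3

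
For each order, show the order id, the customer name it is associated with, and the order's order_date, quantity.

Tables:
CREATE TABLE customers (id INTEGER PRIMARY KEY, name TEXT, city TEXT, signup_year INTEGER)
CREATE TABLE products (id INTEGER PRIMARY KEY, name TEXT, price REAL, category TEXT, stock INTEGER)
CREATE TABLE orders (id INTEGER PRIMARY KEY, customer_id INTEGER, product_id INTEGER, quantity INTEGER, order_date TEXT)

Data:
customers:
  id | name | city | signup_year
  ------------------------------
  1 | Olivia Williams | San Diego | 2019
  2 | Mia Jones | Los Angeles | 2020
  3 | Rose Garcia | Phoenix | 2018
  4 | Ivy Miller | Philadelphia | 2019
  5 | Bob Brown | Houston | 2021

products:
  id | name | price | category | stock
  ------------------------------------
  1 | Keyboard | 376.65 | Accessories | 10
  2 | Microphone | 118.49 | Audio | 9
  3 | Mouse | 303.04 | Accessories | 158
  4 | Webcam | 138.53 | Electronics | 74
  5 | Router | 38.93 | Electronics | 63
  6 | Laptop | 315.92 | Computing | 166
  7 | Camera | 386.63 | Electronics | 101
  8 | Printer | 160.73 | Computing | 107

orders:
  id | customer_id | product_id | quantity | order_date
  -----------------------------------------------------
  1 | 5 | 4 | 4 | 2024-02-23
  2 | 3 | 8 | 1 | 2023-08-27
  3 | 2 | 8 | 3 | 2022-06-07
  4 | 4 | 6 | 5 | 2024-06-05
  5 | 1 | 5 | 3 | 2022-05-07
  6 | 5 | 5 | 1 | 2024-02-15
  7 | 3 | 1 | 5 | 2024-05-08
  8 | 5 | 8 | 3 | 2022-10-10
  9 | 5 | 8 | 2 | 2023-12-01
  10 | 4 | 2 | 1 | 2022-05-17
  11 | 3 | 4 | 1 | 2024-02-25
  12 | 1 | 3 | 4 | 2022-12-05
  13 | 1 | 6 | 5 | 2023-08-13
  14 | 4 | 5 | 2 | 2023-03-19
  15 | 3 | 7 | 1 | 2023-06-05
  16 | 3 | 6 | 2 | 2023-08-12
SELECT c.id, p.name AS customer, c.order_date, c.quantity FROM orders c JOIN customers p ON c.customer_id = p.id

Execution result:
id | customer | order_date | quantity
1 | Bob Brown | 2024-02-23 | 4
2 | Rose Garcia | 2023-08-27 | 1
3 | Mia Jones | 2022-06-07 | 3
4 | Ivy Miller | 2024-06-05 | 5
5 | Olivia Williams | 2022-05-07 | 3
6 | Bob Brown | 2024-02-15 | 1
7 | Rose Garcia | 2024-05-08 | 5
8 | Bob Brown | 2022-10-10 | 3
9 | Bob Brown | 2023-12-01 | 2
10 | Ivy Miller | 2022-05-17 | 1
11 | Rose Garcia | 2024-02-25 | 1
12 | Olivia Williams | 2022-12-05 | 4
13 | Olivia Williams | 2023-08-13 | 5
14 | Ivy Miller | 2023-03-19 | 2
15 | Rose Garcia | 2023-06-05 | 1
16 | Rose Garcia | 2023-08-12 | 2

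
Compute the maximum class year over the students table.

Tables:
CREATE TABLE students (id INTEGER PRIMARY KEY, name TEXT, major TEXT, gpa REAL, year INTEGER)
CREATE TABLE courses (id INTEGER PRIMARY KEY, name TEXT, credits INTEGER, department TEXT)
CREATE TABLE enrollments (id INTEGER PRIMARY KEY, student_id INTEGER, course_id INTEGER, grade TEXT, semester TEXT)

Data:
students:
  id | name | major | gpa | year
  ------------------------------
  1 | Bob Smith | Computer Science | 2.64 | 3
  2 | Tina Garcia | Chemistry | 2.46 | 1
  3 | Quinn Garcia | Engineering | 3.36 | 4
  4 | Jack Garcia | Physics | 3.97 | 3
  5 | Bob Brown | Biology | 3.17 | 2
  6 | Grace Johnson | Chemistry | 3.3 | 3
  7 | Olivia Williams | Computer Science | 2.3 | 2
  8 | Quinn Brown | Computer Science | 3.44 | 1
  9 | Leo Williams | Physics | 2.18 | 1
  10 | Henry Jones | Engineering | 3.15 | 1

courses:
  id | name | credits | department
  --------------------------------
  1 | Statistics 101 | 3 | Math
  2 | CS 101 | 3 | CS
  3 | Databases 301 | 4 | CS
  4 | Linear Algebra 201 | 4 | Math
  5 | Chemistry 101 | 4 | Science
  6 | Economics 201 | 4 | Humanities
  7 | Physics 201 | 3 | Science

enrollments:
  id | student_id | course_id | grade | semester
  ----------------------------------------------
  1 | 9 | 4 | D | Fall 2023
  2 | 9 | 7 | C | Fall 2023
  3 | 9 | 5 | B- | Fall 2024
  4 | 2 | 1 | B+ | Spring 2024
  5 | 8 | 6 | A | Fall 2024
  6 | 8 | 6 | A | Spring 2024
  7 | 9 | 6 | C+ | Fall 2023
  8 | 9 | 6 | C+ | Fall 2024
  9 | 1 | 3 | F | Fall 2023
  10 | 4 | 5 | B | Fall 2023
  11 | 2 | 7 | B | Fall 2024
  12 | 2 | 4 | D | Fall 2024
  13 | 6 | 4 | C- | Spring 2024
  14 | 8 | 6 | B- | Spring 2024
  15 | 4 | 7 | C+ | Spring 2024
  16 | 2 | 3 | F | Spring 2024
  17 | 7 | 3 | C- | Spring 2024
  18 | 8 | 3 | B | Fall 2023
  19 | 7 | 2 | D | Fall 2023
SELECT MAX(year) FROM students

Execution result:
4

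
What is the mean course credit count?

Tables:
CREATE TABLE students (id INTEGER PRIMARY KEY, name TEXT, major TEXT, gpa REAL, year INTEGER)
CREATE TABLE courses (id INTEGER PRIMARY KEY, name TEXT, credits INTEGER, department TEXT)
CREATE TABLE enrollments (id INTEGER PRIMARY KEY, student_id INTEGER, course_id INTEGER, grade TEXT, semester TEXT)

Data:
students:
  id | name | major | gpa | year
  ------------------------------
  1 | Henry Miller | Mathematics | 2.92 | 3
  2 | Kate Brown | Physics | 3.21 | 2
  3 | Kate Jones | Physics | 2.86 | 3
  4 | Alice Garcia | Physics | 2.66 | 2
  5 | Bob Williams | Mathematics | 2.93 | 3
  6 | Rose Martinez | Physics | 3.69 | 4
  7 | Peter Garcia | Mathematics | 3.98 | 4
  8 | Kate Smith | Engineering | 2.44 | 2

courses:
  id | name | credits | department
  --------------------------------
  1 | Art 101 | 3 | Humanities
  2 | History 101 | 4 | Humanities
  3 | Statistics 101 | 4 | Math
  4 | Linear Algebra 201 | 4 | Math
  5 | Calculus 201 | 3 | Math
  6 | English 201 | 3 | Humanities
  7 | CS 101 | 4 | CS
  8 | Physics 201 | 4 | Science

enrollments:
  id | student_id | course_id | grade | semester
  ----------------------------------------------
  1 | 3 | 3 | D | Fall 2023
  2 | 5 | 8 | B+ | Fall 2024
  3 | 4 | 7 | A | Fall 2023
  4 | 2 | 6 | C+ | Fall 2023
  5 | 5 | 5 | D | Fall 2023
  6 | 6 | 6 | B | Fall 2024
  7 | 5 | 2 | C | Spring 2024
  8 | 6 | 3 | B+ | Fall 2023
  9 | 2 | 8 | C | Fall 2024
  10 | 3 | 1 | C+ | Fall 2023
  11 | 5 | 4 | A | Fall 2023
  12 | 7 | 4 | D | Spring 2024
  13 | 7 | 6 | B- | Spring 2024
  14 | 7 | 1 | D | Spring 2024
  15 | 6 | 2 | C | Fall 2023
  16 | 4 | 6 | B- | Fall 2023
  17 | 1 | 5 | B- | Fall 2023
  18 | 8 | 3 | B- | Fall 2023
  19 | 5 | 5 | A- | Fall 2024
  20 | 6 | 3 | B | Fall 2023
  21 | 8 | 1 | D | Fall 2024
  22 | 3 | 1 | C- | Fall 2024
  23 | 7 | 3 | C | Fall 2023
SELECT AVG(credits) FROM courses

Execution result:
3.63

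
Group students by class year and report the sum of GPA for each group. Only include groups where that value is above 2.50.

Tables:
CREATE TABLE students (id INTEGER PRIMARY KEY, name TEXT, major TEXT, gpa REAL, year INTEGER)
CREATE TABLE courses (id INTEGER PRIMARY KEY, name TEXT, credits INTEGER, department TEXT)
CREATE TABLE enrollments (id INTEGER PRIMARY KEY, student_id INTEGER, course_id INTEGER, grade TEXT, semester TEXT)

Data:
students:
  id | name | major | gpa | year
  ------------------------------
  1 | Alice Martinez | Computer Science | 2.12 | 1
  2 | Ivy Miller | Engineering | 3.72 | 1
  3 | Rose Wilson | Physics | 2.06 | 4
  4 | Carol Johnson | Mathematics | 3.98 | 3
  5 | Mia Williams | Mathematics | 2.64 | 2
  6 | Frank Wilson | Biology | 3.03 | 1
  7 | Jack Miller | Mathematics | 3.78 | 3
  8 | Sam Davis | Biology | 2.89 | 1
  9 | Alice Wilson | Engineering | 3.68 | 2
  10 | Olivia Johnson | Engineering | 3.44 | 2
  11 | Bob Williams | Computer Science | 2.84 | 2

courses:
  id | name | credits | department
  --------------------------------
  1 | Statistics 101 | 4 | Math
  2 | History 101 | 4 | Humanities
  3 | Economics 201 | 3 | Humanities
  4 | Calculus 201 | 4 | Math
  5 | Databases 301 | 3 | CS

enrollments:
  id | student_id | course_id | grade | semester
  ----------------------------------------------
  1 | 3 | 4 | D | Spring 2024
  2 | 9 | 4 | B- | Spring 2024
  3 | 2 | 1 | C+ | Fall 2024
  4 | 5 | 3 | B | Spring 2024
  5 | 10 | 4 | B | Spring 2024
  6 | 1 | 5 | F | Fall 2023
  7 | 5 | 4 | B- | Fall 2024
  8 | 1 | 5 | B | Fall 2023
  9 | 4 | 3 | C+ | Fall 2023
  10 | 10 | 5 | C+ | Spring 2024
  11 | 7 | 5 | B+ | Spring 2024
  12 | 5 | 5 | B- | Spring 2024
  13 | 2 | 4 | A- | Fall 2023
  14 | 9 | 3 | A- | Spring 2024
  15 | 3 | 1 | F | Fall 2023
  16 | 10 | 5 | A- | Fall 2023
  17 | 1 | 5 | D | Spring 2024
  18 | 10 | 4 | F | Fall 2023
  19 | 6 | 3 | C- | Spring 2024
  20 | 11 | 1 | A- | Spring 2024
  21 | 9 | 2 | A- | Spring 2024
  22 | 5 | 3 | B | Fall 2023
SELECT year, SUM(gpa) AS sum_gpa FROM students GROUP BY year HAVING SUM(gpa) > 2.5

Execution result:
year | sum_gpa
1 | 11.76
2 | 12.60
3 | 7.76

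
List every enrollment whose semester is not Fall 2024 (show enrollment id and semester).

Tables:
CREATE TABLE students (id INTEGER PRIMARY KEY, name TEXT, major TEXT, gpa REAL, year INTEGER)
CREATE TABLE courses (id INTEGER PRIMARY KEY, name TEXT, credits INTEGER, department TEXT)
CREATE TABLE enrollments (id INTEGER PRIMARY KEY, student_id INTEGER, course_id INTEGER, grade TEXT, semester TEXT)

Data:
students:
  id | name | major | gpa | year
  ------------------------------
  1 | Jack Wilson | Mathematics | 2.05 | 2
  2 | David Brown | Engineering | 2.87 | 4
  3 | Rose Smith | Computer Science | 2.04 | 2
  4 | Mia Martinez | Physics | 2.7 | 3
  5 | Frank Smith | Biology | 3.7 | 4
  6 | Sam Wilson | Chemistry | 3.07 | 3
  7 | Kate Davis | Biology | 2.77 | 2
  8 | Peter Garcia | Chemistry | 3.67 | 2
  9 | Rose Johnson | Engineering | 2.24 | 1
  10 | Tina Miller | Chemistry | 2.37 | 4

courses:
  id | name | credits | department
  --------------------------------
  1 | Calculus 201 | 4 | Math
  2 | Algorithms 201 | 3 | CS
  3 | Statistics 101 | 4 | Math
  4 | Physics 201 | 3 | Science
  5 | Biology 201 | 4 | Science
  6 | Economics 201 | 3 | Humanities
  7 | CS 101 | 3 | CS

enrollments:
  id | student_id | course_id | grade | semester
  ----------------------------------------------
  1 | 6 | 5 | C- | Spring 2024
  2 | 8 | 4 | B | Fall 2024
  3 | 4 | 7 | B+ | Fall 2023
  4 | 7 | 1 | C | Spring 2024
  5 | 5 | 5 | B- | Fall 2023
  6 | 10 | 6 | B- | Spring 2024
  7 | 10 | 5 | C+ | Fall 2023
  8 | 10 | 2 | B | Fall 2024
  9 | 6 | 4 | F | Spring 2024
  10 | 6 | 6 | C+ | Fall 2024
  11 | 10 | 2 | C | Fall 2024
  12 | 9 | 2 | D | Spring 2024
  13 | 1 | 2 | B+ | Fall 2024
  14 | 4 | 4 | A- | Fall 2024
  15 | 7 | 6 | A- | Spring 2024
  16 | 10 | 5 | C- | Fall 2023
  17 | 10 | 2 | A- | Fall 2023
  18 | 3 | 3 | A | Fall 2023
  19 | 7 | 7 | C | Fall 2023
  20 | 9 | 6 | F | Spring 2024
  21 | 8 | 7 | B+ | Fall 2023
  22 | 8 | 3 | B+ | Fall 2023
SELECT id, semester FROM enrollments WHERE semester <> 'Fall 2024'

Execution result:
id | semester
1 | Spring 2024
3 | Fall 2023
4 | Spring 2024
5 | Fall 2023
6 | Spring 2024
7 | Fall 2023
9 | Spring 2024
12 | Spring 2024
15 | Spring 2024
16 | Fall 2023
17 | Fall 2023
18 | Fall 2023
19 | Fall 2023
20 | Spring 2024
21 | Fall 2023
22 | Fall 2023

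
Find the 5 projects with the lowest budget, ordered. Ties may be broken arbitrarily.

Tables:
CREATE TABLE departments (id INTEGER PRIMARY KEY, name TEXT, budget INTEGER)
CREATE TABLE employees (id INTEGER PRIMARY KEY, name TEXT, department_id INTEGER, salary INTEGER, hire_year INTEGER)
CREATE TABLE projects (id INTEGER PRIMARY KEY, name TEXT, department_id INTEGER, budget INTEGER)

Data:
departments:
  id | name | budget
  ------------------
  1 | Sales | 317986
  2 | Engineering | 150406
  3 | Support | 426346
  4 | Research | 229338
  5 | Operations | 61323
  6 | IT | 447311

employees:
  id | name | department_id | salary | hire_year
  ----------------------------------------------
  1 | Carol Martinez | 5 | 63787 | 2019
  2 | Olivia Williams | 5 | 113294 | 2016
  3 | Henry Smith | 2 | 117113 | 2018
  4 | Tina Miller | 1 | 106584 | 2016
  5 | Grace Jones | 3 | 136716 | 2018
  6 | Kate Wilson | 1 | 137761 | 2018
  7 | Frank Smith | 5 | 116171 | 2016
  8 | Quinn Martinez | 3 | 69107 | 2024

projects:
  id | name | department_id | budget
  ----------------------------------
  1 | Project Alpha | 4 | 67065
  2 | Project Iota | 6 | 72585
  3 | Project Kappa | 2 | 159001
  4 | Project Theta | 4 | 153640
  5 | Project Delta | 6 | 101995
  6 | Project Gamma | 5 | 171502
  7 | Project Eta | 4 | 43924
SELECT name, budget FROM projects ORDER BY budget ASC LIMIT 5

Execution result:
name | budget
Project Eta | 43924
Project Alpha | 67065
Project Iota | 72585
Project Delta | 101995
Project Theta | 153640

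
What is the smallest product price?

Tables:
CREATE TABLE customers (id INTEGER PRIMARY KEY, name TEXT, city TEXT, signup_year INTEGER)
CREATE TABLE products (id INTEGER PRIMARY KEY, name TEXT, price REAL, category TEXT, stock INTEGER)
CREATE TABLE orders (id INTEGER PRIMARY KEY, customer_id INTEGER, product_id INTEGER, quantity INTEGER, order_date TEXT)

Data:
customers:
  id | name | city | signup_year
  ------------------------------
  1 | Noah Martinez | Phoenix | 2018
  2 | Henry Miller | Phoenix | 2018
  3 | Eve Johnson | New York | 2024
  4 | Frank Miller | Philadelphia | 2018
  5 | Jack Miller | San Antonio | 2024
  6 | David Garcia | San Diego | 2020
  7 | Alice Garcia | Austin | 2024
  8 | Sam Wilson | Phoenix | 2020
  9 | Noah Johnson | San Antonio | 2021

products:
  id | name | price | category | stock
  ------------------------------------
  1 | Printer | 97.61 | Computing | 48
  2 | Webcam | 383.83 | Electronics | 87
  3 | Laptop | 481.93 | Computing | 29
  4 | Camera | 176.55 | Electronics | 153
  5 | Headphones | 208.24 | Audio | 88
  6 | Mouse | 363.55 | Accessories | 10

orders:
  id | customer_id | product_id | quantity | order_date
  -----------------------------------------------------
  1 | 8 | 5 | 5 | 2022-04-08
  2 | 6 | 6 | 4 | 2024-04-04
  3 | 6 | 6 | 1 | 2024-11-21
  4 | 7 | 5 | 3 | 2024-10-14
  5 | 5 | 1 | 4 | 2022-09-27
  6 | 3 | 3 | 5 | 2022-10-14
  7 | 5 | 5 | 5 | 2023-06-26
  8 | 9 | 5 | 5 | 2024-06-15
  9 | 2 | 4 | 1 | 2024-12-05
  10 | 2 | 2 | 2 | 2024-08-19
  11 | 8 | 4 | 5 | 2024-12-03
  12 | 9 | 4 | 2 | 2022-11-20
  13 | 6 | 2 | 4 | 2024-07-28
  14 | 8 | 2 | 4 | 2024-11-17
SELECT MIN(price) FROM products

Execution result:
97.61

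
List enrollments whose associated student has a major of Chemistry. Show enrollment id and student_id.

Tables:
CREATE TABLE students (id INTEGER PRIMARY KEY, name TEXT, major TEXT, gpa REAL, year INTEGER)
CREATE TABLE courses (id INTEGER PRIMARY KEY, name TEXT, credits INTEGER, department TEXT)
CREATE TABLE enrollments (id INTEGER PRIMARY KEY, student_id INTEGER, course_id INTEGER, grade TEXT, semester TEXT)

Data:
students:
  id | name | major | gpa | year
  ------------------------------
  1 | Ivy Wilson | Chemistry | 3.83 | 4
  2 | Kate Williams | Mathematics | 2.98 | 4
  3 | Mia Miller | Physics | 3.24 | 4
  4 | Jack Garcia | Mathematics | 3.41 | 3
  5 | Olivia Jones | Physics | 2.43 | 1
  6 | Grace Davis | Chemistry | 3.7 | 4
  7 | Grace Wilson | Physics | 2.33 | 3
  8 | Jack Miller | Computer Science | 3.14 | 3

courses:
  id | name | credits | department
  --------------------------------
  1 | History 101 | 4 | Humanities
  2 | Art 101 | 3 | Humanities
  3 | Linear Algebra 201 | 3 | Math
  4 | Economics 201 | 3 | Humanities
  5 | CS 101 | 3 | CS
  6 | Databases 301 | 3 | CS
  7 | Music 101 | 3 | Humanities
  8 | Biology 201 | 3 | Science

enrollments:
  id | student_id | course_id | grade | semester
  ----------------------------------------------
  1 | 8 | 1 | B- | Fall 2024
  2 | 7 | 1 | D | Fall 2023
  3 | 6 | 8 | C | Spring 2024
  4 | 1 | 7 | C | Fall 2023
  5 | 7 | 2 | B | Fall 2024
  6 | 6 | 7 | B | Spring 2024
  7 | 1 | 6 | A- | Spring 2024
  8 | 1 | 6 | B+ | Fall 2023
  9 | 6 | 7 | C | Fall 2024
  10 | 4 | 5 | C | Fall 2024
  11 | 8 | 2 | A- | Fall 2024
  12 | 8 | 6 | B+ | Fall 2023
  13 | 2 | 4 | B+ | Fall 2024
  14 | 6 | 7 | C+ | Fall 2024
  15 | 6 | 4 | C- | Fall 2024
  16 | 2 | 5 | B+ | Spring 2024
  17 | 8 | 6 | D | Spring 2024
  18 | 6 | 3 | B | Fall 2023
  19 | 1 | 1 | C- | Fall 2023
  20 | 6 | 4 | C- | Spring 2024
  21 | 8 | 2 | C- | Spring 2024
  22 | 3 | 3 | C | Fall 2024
SELECT id, student_id FROM enrollments WHERE student_id IN (SELECT id FROM students WHERE major = 'Chemistry')

Execution result:
id | student_id
3 | 6
4 | 1
6 | 6
7 | 1
8 | 1
9 | 6
14 | 6
15 | 6
18 | 6
19 | 1
20 | 6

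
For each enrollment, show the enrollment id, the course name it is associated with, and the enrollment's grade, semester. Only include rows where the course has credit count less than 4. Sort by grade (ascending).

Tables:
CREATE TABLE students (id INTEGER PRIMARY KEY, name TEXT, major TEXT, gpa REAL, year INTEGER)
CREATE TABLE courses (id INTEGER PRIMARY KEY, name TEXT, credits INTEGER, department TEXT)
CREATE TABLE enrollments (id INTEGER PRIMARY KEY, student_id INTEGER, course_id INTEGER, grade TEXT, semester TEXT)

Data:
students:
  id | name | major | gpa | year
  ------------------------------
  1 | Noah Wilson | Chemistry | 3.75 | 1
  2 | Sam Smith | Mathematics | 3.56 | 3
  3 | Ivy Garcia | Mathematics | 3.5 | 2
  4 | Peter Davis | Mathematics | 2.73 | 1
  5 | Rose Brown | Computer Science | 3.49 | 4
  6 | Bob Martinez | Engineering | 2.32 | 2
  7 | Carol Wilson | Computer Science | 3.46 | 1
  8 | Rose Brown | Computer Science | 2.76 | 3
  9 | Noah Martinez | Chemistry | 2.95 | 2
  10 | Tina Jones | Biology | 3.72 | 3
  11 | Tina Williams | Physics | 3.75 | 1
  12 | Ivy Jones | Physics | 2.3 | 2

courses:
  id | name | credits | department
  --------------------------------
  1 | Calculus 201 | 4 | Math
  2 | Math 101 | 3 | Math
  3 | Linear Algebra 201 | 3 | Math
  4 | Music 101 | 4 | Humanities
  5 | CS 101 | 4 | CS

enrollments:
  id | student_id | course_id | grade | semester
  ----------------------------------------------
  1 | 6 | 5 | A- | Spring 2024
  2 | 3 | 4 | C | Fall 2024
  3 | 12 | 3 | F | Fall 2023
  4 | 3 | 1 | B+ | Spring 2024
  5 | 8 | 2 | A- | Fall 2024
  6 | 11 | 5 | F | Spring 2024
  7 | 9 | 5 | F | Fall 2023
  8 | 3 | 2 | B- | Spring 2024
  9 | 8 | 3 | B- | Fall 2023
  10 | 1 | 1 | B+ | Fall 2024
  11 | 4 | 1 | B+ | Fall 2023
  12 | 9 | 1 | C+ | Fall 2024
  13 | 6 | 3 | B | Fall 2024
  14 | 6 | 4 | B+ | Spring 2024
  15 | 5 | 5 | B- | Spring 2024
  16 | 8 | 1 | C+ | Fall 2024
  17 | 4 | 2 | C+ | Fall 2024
SELECT c.id, p.name AS course, c.grade, c.semester FROM enrollments c JOIN courses p ON c.course_id = p.id WHERE p.credits < 4 ORDER BY c.grade ASC

Execution result:
id | course | grade | semester
5 | Math 101 | A- | Fall 2024
13 | Linear Algebra 201 | B | Fall 2024
8 | Math 101 | B- | Spring 2024
9 | Linear Algebra 201 | B- | Fall 2023
17 | Math 101 | C+ | Fall 2024
3 | Linear Algebra 201 | F | Fall 2023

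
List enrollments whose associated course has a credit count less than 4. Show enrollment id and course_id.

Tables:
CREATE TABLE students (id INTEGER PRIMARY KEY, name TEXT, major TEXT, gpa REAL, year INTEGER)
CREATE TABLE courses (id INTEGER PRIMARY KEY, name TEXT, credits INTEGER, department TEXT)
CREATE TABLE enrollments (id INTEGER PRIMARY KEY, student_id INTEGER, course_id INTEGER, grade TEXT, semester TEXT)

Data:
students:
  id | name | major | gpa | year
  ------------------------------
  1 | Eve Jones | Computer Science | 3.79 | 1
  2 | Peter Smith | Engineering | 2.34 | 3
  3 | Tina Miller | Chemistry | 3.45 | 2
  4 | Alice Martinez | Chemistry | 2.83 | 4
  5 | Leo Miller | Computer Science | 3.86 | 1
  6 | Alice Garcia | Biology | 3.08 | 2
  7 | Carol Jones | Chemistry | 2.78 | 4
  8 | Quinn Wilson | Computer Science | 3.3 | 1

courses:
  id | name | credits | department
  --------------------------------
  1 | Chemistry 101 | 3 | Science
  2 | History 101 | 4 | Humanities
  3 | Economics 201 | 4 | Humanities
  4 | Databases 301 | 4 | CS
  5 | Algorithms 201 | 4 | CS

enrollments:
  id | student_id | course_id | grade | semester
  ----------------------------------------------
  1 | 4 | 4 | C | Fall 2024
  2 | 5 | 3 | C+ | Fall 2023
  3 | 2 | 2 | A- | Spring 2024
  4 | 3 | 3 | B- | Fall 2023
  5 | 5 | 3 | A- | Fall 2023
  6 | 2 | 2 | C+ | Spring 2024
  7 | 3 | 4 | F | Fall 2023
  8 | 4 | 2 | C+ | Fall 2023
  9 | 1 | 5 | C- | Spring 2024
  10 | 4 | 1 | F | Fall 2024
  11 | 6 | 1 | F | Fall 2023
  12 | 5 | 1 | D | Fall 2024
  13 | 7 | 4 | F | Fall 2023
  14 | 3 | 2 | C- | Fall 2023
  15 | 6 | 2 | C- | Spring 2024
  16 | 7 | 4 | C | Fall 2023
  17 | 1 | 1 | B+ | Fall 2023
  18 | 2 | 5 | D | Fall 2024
SELECT id, course_id FROM enrollments WHERE course_id IN (SELECT id FROM courses WHERE credits < 4)

Execution result:
id | course_id
10 | 1
11 | 1
12 | 1
17 | 1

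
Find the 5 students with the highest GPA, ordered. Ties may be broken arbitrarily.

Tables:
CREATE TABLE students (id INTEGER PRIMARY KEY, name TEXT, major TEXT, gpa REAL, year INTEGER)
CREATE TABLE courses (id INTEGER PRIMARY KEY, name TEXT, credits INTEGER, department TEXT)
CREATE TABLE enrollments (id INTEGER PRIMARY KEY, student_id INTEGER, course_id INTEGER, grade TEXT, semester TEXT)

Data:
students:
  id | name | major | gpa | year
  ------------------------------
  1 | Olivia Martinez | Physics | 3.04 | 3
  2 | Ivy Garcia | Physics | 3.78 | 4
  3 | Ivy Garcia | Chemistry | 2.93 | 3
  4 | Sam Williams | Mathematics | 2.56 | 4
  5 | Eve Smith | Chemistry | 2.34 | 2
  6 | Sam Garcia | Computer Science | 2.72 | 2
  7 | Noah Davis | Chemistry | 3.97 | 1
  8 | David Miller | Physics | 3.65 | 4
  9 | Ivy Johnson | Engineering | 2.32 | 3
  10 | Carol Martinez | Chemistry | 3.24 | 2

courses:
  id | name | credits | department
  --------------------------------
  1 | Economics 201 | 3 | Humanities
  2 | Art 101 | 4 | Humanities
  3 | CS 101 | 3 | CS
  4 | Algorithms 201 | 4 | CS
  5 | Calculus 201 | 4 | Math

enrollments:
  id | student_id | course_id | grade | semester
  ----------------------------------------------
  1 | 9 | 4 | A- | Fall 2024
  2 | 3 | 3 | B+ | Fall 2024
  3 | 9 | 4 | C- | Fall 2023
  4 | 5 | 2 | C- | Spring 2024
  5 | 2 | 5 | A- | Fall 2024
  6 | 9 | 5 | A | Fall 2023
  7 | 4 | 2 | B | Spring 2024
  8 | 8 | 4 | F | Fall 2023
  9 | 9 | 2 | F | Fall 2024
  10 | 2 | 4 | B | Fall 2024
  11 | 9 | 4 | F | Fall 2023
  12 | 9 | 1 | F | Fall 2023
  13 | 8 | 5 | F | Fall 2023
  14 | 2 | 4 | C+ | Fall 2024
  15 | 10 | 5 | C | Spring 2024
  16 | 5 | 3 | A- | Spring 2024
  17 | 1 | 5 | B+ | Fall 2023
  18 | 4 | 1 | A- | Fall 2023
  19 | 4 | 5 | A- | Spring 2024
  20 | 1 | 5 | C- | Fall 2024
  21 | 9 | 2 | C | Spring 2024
SELECT name, gpa FROM students ORDER BY gpa DESC LIMIT 5

Execution result:
name | gpa
Noah Davis | 3.97
Ivy Garcia | 3.78
David Miller | 3.65
Carol Martinez | 3.24
Olivia Martinez | 3.04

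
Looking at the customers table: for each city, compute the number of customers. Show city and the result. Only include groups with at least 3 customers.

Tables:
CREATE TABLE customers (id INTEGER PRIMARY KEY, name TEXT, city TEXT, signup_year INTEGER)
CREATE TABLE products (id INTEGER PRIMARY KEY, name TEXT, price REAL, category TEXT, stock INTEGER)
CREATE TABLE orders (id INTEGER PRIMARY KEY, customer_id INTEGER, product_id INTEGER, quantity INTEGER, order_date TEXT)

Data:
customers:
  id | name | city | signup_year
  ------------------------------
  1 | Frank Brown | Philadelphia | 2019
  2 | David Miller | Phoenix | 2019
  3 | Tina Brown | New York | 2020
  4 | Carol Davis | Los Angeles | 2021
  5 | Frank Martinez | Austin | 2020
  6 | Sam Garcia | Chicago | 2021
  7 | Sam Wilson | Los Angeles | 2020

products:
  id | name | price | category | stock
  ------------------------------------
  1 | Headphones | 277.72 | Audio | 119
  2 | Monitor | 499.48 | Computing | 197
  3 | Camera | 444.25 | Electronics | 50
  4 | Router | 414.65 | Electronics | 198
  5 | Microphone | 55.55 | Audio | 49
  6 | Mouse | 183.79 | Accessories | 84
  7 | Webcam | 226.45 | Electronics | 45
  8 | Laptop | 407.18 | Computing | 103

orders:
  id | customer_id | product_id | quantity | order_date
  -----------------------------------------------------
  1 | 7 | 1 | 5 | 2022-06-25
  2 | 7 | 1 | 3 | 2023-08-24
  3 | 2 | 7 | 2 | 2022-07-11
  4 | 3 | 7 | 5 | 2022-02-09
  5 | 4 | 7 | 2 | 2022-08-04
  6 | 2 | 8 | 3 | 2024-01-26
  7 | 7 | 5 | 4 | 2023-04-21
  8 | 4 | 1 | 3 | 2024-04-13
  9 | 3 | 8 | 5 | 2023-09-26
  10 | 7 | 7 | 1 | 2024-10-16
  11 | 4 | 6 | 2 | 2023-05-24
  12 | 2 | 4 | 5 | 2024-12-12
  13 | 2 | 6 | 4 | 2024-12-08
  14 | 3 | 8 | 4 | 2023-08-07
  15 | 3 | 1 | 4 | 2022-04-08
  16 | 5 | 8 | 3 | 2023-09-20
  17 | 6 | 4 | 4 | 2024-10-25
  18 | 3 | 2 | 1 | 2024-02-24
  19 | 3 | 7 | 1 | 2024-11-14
SELECT city, COUNT(*) AS n FROM customers GROUP BY city HAVING COUNT(*) >= 3

Execution result:
(no rows)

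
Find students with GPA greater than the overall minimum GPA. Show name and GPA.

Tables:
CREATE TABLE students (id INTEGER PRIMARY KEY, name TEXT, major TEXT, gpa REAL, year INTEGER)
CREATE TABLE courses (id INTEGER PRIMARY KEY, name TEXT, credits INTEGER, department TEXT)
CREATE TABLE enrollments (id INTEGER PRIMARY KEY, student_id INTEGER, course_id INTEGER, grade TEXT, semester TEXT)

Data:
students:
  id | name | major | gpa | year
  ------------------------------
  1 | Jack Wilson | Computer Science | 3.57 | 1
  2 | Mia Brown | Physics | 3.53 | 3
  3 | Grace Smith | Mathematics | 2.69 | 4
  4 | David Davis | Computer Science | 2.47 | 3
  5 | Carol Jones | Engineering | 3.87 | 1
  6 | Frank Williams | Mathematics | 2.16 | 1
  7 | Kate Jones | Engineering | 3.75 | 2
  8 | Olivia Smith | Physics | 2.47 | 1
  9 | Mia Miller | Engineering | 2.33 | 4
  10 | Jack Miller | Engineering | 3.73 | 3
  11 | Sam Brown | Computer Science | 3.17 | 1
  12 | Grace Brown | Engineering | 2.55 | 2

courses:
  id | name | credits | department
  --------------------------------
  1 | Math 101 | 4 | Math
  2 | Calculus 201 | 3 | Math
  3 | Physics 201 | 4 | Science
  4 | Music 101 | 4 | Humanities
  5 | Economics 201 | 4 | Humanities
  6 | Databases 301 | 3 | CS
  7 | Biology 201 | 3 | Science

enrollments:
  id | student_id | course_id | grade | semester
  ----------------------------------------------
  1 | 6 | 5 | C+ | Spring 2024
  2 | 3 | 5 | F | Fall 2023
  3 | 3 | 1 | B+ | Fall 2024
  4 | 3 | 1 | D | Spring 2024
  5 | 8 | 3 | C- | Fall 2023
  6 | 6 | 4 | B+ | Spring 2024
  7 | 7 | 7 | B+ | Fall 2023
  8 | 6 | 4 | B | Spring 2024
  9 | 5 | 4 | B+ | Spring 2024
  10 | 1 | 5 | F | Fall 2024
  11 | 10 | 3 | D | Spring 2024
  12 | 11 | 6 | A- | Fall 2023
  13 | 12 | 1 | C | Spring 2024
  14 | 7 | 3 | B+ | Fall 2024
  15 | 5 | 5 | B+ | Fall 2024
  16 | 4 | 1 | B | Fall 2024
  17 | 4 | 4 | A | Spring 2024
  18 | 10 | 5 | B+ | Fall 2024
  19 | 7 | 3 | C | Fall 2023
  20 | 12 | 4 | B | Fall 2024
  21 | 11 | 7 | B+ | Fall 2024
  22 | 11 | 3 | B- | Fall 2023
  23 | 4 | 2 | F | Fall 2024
SELECT name, gpa FROM students WHERE gpa > (SELECT MIN(gpa) FROM students)

Execution result:
name | gpa
Jack Wilson | 3.57
Mia Brown | 3.53
Grace Smith | 2.69
David Davis | 2.47
Carol Jones | 3.87
Kate Jones | 3.75
Olivia Smith | 2.47
Mia Miller | 2.33
Jack Miller | 3.73
Sam Brown | 3.17
Grace Brown | 2.55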